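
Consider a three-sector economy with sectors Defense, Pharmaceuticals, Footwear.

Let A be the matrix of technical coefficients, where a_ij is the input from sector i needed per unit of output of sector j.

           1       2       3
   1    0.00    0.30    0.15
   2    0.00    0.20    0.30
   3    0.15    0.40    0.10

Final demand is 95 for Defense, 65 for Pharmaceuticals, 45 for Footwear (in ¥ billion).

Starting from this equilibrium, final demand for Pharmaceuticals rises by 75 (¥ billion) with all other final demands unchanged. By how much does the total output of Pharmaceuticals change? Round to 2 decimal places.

Δx_2 = 115.77

I − A =
  [   1.00    -0.30    -0.15]
  [   0.00     0.80    -0.30]
  [  -0.15    -0.40     0.90]
Cofactors of I−A, C_ij = (−1)^(i+j)·(minor ij) (rows/columns in the sector order above):
  C_11 = (0.80)(0.90) − (-0.30)(-0.40) = 0.6000
  C_12 = −[(0.00)(0.90) − (-0.30)(-0.15)] = 0.0450
  C_13 = (0.00)(-0.40) − (0.80)(-0.15) = 0.1200
  C_21 = −[(-0.30)(0.90) − (-0.15)(-0.40)] = 0.3300
  C_22 = (1.00)(0.90) − (-0.15)(-0.15) = 0.8775
  C_23 = −[(1.00)(-0.40) − (-0.30)(-0.15)] = 0.4450
  C_31 = (-0.30)(-0.30) − (-0.15)(0.80) = 0.2100
  C_32 = −[(1.00)(-0.30) − (-0.15)(0.00)] = 0.3000
  C_33 = (1.00)(0.80) − (-0.30)(0.00) = 0.8000
det(I−A) = Σ_j (I−A)_1j·C_1j = (1.00)(0.6000) + (-0.30)(0.0450) + (-0.15)(0.1200) = 0.5685
adj(I−A) = Cᵀ =
  [ 0.6000   0.3300   0.2100]
  [ 0.0450   0.8775   0.3000]
  [ 0.1200   0.4450   0.8000]
(I − A)⁻¹ = adj(I−A) / det(I−A) ≈
  [   1.0554     0.5805     0.3694]
  [   0.0792     1.5435     0.5277]
  [   0.2111     0.7828     1.4072]
Δx = (I − A)⁻¹ Δd with Δd having +75 in the Pharmaceuticals component and 0 elsewhere.
So Δx_2 = L_22 · (+75), where L_22 = adj(I−A)_22 / det(I−A) = 0.8775 / 0.5685.
Δx_2 = 0.8775 × (+75) / 0.5685 = 65.8125 / 0.5685 ≈ 115.77.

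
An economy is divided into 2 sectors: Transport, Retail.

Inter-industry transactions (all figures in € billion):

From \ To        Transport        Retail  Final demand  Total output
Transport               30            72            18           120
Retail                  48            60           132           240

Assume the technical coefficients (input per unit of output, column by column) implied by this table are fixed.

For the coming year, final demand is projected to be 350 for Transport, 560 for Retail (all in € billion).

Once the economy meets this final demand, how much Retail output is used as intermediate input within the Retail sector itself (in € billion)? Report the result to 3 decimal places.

z_RR = 316.384

Technical coefficients a_ij = z_ij / X_j:
  a_TT = 30/120 = 0.25, a_RT = 48/120 = 0.40
  a_TR = 72/240 = 0.30, a_RR = 60/240 = 0.25
I − A =
  [   0.75    -0.30]
  [  -0.40     0.75]
det(I−A) = (0.75)(0.75) − (-0.30)(-0.40) = 0.4425
adj(I−A) = [[0.75, 0.30], [0.40, 0.75]]
(I − A)⁻¹ = adj(I−A) / det(I−A) ≈
  [   1.6949     0.6780]
  [   0.9040     1.6949]
First solve x = (I − A)⁻¹ d = adj(I−A)·d / det(I−A); in particular x_R = (0.40·350 + 0.75·560) / 0.4425 = 560.00 / 0.4425 ≈ 1265.53672.
Intermediate flow from R to R: z_RR = a_RR · x_R = 0.25 × 560.00 / 0.4425 = 140.00 / 0.4425 ≈ 316.384.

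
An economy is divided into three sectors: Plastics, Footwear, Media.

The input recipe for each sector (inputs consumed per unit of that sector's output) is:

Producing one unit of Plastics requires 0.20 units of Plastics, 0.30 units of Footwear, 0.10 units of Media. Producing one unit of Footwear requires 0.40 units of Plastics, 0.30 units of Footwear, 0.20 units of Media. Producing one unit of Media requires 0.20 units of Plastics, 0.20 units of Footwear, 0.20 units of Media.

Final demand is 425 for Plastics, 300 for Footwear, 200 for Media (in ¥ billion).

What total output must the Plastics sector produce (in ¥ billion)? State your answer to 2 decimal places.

I − A =
  [   0.80    -0.40    -0.20]
  [  -0.30     0.70    -0.20]
  [  -0.10    -0.20     0.80]
Cofactors of I−A, C_ij = (−1)^(i+j)·(minor ij) (rows/columns in the sector order above):
  C_11 = (0.70)(0.80) − (-0.20)(-0.20) = 0.5200
  C_12 = −[(-0.30)(0.80) − (-0.20)(-0.10)] = 0.2600
  C_13 = (-0.30)(-0.20) − (0.70)(-0.10) = 0.1300
  C_21 = −[(-0.40)(0.80) − (-0.20)(-0.20)] = 0.3600
  C_22 = (0.80)(0.80) − (-0.20)(-0.10) = 0.6200
  C_23 = −[(0.80)(-0.20) − (-0.40)(-0.10)] = 0.2000
  C_31 = (-0.40)(-0.20) − (-0.20)(0.70) = 0.2200
  C_32 = −[(0.80)(-0.20) − (-0.20)(-0.30)] = 0.2200
  C_33 = (0.80)(0.70) − (-0.40)(-0.30) = 0.4400
det(I−A) = Σ_j (I−A)_1j·C_1j = (0.80)(0.5200) + (-0.40)(0.2600) + (-0.20)(0.1300) = 0.2860
adj(I−A) = Cᵀ =
  [ 0.5200   0.3600   0.2200]
  [ 0.2600   0.6200   0.2200]
  [ 0.1300   0.2000   0.4400]
(I − A)⁻¹ = adj(I−A) / det(I−A) ≈
  [   1.8182     1.2587     0.7692]
  [   0.9091     2.1678     0.7692]
  [   0.4545     0.6993     1.5385]
x = (I − A)⁻¹ d = adj(I−A)·d / det(I−A), with det(I−A) = 0.2860:
  x_1 = (0.5200·425 + 0.3600·300 + 0.2200·200) / 0.2860 = 373.00 / 0.2860 ≈ 1304.20
  x_2 = (0.2600·425 + 0.6200·300 + 0.2200·200) / 0.2860 = 340.50 / 0.2860 ≈ 1190.56
  x_3 = (0.1300·425 + 0.2000·300 + 0.4400·200) / 0.2860 = 203.25 / 0.2860 ≈ 710.66

x_1 = 1304.20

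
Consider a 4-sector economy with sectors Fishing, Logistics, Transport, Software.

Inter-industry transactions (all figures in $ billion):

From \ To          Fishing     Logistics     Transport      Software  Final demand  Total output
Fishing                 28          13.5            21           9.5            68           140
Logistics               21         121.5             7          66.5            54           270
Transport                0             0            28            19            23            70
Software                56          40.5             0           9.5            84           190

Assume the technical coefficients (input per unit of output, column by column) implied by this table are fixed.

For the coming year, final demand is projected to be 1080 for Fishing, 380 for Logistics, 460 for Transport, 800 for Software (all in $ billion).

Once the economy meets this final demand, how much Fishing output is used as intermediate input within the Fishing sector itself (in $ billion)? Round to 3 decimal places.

Technical coefficients a_ij = z_ij / X_j:
  a_FF = 28/140 = 0.20, a_LF = 21/140 = 0.15, a_TF = 0/140 = 0.00, a_SF = 56/140 = 0.40
  a_FL = 13.5/270 = 0.05, a_LL = 121.5/270 = 0.45, a_TL = 0/270 = 0.00, a_SL = 40.5/270 = 0.15
  a_FT = 21/70 = 0.30, a_LT = 7/70 = 0.10, a_TT = 28/70 = 0.40, a_ST = 0/70 = 0.00
  a_FS = 9.5/190 = 0.05, a_LS = 66.5/190 = 0.35, a_TS = 19/190 = 0.10, a_SS = 9.5/190 = 0.05
I − A =
  [   0.80    -0.05    -0.30    -0.05]
  [  -0.15     0.55    -0.10    -0.35]
  [   0.00     0.00     0.60    -0.10]
  [  -0.40    -0.15     0.00     0.95]
Compute the cofactors C_ij = (−1)^(i+j)·(3×3 minor ij) of I−A; the adjugate is their transpose:
adj(I−A) = Cᵀ =
  [ 0.28050   0.03750   0.14650   0.04400]
  [ 0.17350   0.43200   0.15875   0.18500]
  [ 0.02425   0.01400   0.34975   0.04325]
  [ 0.14550   0.08400   0.08675   0.25950]
det(I−A) = Σ_j (I−A)_1j·C_1j = (0.80)(0.28050) + (-0.05)(0.17350) + (-0.30)(0.02425) + (-0.05)(0.14550) = 0.201175
(I − A)⁻¹ = adj(I−A) / det(I−A) ≈
  [   1.3943     0.1864     0.7282     0.2187]
  [   0.8624     2.1474     0.7891     0.9196]
  [   0.1205     0.0696     1.7385     0.2150]
  [   0.7233     0.4175     0.4312     1.2899]
First solve x = (I − A)⁻¹ d = adj(I−A)·d / det(I−A); in particular x_F = (0.28050·1080 + 0.03750·380 + 0.14650·460 + 0.04400·800) / 0.201175 = 419.78 / 0.201175 ≈ 2086.64098.
Intermediate flow from F to F: z_FF = a_FF · x_F = 0.20 × 419.78 / 0.201175 = 83.956 / 0.201175 ≈ 417.328.

z_FF = 417.328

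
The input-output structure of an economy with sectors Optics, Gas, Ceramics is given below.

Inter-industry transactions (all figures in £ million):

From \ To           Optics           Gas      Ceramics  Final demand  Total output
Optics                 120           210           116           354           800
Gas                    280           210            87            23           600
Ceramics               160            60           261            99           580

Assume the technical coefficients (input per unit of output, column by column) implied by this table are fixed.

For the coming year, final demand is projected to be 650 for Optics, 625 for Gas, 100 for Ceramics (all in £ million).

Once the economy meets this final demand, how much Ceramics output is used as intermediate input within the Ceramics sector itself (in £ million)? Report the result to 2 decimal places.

Technical coefficients a_ij = z_ij / X_j:
  a_11 = 120/800 = 0.15, a_21 = 280/800 = 0.35, a_31 = 160/800 = 0.20
  a_12 = 210/600 = 0.35, a_22 = 210/600 = 0.35, a_32 = 60/600 = 0.10
  a_13 = 116/580 = 0.20, a_23 = 87/580 = 0.15, a_33 = 261/580 = 0.45
I − A =
  [   0.85    -0.35    -0.20]
  [  -0.35     0.65    -0.15]
  [  -0.20    -0.10     0.55]
Cofactors of I−A, C_ij = (−1)^(i+j)·(minor ij) (rows/columns in the sector order above):
  C_11 = (0.65)(0.55) − (-0.15)(-0.10) = 0.3425
  C_12 = −[(-0.35)(0.55) − (-0.15)(-0.20)] = 0.2225
  C_13 = (-0.35)(-0.10) − (0.65)(-0.20) = 0.1650
  C_21 = −[(-0.35)(0.55) − (-0.20)(-0.10)] = 0.2125
  C_22 = (0.85)(0.55) − (-0.20)(-0.20) = 0.4275
  C_23 = −[(0.85)(-0.10) − (-0.35)(-0.20)] = 0.1550
  C_31 = (-0.35)(-0.15) − (-0.20)(0.65) = 0.1825
  C_32 = −[(0.85)(-0.15) − (-0.20)(-0.35)] = 0.1975
  C_33 = (0.85)(0.65) − (-0.35)(-0.35) = 0.4300
det(I−A) = Σ_j (I−A)_1j·C_1j = (0.85)(0.3425) + (-0.35)(0.2225) + (-0.20)(0.1650) = 0.18025
adj(I−A) = Cᵀ =
  [ 0.3425   0.2125   0.1825]
  [ 0.2225   0.4275   0.1975]
  [ 0.1650   0.1550   0.4300]
(I − A)⁻¹ = adj(I−A) / det(I−A) ≈
  [   1.9001     1.1789     1.0125]
  [   1.2344     2.3717     1.0957]
  [   0.9154     0.8599     2.3856]
First solve x = (I − A)⁻¹ d = adj(I−A)·d / det(I−A); in particular x_3 = (0.1650·650 + 0.1550·625 + 0.4300·100) / 0.18025 = 247.125 / 0.18025 ≈ 1371.0125.
Intermediate flow from 3 to 3: z_33 = a_33 · x_3 = 0.45 × 247.125 / 0.18025 = 111.20625 / 0.18025 ≈ 616.96.

z_33 = 616.96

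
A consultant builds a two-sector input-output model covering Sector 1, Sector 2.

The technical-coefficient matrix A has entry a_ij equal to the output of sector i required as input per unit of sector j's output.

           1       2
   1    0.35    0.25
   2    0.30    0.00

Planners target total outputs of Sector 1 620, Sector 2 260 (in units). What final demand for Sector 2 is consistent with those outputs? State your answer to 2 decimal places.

I − A =
  [   0.65    -0.25]
  [  -0.30     1.00]
d = (I − A) x:
  d_1 = (+0.65)·620 + (-0.25)·260 = 338.00
  d_2 = (-0.30)·620 + (+1.00)·260 = 74.00

d_2 = 74.00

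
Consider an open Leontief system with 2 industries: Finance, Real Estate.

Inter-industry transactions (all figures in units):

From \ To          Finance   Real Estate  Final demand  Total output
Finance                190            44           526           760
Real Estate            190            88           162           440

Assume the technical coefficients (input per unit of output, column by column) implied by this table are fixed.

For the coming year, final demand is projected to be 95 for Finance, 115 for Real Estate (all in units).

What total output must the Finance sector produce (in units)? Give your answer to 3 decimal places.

x_F = 152.174

Technical coefficients a_ij = z_ij / X_j:
  a_FF = 190/760 = 0.25, a_RF = 190/760 = 0.25
  a_FR = 44/440 = 0.10, a_RR = 88/440 = 0.20
I − A =
  [   0.75    -0.10]
  [  -0.25     0.80]
det(I−A) = (0.75)(0.80) − (-0.10)(-0.25) = 0.5750
adj(I−A) = [[0.80, 0.10], [0.25, 0.75]]
(I − A)⁻¹ = adj(I−A) / det(I−A) ≈
  [   1.3913     0.1739]
  [   0.4348     1.3043]
x = (I − A)⁻¹ d = adj(I−A)·d / det(I−A), with det(I−A) = 0.5750:
  x_F = (0.80·95 + 0.10·115) / 0.5750 = 87.50 / 0.5750 ≈ 152.174
  x_R = (0.25·95 + 0.75·115) / 0.5750 = 110.00 / 0.5750 ≈ 191.304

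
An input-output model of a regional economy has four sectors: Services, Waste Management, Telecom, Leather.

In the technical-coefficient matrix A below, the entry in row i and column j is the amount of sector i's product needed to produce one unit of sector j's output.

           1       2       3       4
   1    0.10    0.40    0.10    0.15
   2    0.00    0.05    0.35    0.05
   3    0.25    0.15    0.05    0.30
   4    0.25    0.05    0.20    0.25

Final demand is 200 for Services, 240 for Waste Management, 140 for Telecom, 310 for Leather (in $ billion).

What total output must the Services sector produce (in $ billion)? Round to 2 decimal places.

I − A =
  [   0.90    -0.40    -0.10    -0.15]
  [   0.00     0.95    -0.35    -0.05]
  [  -0.25    -0.15     0.95    -0.30]
  [  -0.25    -0.05    -0.20     0.75]
Compute the cofactors C_ij = (−1)^(i+j)·(3×3 minor ij) of I−A; the adjugate is their transpose:
adj(I−A) = Cᵀ =
  [ 0.571375   0.285375   0.211125   0.217750]
  [ 0.106250   0.517875   0.233375   0.149125]
  [ 0.250625   0.216000   0.598375   0.303875]
  [ 0.264375   0.187250   0.245500   0.706250]
det(I−A) = Σ_j (I−A)_1j·C_1j = (0.90)(0.571375) + (-0.40)(0.106250) + (-0.10)(0.250625) + (-0.15)(0.264375) = 0.40701875
(I − A)⁻¹ = adj(I−A) / det(I−A) ≈
  [   1.4038     0.7011     0.5187     0.5350]
  [   0.2610     1.2724     0.5734     0.3664]
  [   0.6158     0.5307     1.4701     0.7466]
  [   0.6495     0.4601     0.6032     1.7352]
x = (I − A)⁻¹ d = adj(I−A)·d / det(I−A), with det(I−A) = 0.40701875:
  x_1 = (0.571375·200 + 0.285375·240 + 0.211125·140 + 0.217750·310) / 0.40701875 = 279.825 / 0.40701875 ≈ 687.50
  x_2 = (0.106250·200 + 0.517875·240 + 0.233375·140 + 0.149125·310) / 0.40701875 = 224.44125 / 0.40701875 ≈ 551.43
  x_3 = (0.250625·200 + 0.216000·240 + 0.598375·140 + 0.303875·310) / 0.40701875 = 279.93875 / 0.40701875 ≈ 687.78
  x_4 = (0.264375·200 + 0.187250·240 + 0.245500·140 + 0.706250·310) / 0.40701875 = 351.1225 / 0.40701875 ≈ 862.67

x_1 = 687.50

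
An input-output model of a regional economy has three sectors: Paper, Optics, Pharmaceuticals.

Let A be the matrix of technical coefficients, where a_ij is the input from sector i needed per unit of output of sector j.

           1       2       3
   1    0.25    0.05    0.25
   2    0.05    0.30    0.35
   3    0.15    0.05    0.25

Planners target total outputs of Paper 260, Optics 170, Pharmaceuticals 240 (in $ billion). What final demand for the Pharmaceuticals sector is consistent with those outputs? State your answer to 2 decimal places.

d_3 = 132.50

I − A =
  [   0.75    -0.05    -0.25]
  [  -0.05     0.70    -0.35]
  [  -0.15    -0.05     0.75]
d = (I − A) x:
  d_1 = (+0.75)·260 + (-0.05)·170 + (-0.25)·240 = 126.50
  d_2 = (-0.05)·260 + (+0.70)·170 + (-0.35)·240 = 22.00
  d_3 = (-0.15)·260 + (-0.05)·170 + (+0.75)·240 = 132.50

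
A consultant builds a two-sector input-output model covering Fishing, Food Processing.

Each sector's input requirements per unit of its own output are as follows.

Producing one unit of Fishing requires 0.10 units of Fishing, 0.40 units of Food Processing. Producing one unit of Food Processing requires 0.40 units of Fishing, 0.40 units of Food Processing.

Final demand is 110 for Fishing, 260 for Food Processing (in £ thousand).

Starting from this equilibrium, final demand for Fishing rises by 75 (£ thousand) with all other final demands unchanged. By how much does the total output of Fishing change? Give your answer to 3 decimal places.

Δx_1 = 118.421

I − A =
  [   0.90    -0.40]
  [  -0.40     0.60]
det(I−A) = (0.90)(0.60) − (-0.40)(-0.40) = 0.3800
adj(I−A) = [[0.60, 0.40], [0.40, 0.90]]
(I − A)⁻¹ = adj(I−A) / det(I−A) ≈
  [   1.5789     1.0526]
  [   1.0526     2.3684]
Δx = (I − A)⁻¹ Δd with Δd having +75 in the Fishing component and 0 elsewhere.
So Δx_1 = L_11 · (+75), where L_11 = adj(I−A)_11 / det(I−A) = 0.60 / 0.3800.
Δx_1 = 0.60 × (+75) / 0.3800 = 45.00 / 0.3800 ≈ 118.421.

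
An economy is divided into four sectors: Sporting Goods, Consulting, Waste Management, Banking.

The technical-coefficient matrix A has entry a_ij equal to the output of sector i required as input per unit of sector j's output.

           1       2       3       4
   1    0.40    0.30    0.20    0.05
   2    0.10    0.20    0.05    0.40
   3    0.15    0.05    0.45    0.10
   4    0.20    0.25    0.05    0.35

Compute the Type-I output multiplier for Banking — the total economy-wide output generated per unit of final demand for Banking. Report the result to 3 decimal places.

m_4 = 6.382

I − A =
  [   0.60    -0.30    -0.20    -0.05]
  [  -0.10     0.80    -0.05    -0.40]
  [  -0.15    -0.05     0.55    -0.10]
  [  -0.20    -0.25    -0.05     0.65]
Compute the cofactors C_ij = (−1)^(i+j)·(3×3 minor ij) of I−A; the adjugate is their transpose:
adj(I−A) = Cᵀ =
  [ 0.223125   0.124250   0.102375   0.109375]
  [ 0.088125   0.182125   0.060250   0.128125]
  [ 0.088750   0.071125   0.199250   0.081250]
  [ 0.109375   0.113750   0.070000   0.218750]
det(I−A) = Σ_j (I−A)_1j·C_1j = (0.60)(0.223125) + (-0.30)(0.088125) + (-0.20)(0.088750) + (-0.05)(0.109375) = 0.08421875
(I − A)⁻¹ = adj(I−A) / det(I−A) ≈
  [   2.6494     1.4753     1.2156     1.2987]
  [   1.0464     2.1625     0.7154     1.5213]
  [   1.0538     0.8445     2.3659     0.9647]
  [   1.2987     1.3506     0.8312     2.5974]
The output multiplier for sector j is the column-j sum of the Leontief inverse (I − A)⁻¹ = adj(I−A) / det(I−A).
Column 4 of adj(I−A): (0.109375, 0.128125, 0.081250, 0.218750); det(I−A) = 0.08421875.
m_4 = (0.109375 + 0.128125 + 0.081250 + 0.218750) / 0.08421875 = 0.5375 / 0.08421875 ≈ 6.382.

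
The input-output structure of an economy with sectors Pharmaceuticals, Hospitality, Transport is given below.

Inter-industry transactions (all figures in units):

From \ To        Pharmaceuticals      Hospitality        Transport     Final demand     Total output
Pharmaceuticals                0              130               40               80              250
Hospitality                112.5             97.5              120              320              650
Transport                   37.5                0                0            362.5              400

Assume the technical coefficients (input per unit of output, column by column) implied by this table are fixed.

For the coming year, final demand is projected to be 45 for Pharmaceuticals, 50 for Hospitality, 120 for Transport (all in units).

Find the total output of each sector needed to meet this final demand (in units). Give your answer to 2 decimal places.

Technical coefficients a_ij = z_ij / X_j:
  a_PP = 0/250 = 0.00, a_HP = 112.5/250 = 0.45, a_TP = 37.5/250 = 0.15
  a_PH = 130/650 = 0.20, a_HH = 97.5/650 = 0.15, a_TH = 0/650 = 0.00
  a_PT = 40/400 = 0.10, a_HT = 120/400 = 0.30, a_TT = 0/400 = 0.00
I − A =
  [   1.00    -0.20    -0.10]
  [  -0.45     0.85    -0.30]
  [  -0.15     0.00     1.00]
Cofactors of I−A, C_ij = (−1)^(i+j)·(minor ij) (rows/columns in the sector order above):
  C_11 = (0.85)(1.00) − (-0.30)(0.00) = 0.8500
  C_12 = −[(-0.45)(1.00) − (-0.30)(-0.15)] = 0.4950
  C_13 = (-0.45)(0.00) − (0.85)(-0.15) = 0.1275
  C_21 = −[(-0.20)(1.00) − (-0.10)(0.00)] = 0.2000
  C_22 = (1.00)(1.00) − (-0.10)(-0.15) = 0.9850
  C_23 = −[(1.00)(0.00) − (-0.20)(-0.15)] = 0.0300
  C_31 = (-0.20)(-0.30) − (-0.10)(0.85) = 0.1450
  C_32 = −[(1.00)(-0.30) − (-0.10)(-0.45)] = 0.3450
  C_33 = (1.00)(0.85) − (-0.20)(-0.45) = 0.7600
det(I−A) = Σ_j (I−A)_1j·C_1j = (1.00)(0.8500) + (-0.20)(0.4950) + (-0.10)(0.1275) = 0.73825
adj(I−A) = Cᵀ =
  [ 0.8500   0.2000   0.1450]
  [ 0.4950   0.9850   0.3450]
  [ 0.1275   0.0300   0.7600]
(I − A)⁻¹ = adj(I−A) / det(I−A) ≈
  [   1.1514     0.2709     0.1964]
  [   0.6705     1.3342     0.4673]
  [   0.1727     0.0406     1.0295]
x = (I − A)⁻¹ d = adj(I−A)·d / det(I−A), with det(I−A) = 0.73825:
  x_P = (0.8500·45 + 0.2000·50 + 0.1450·120) / 0.73825 = 65.65 / 0.73825 ≈ 88.93
  x_H = (0.4950·45 + 0.9850·50 + 0.3450·120) / 0.73825 = 112.925 / 0.73825 ≈ 152.96
  x_T = (0.1275·45 + 0.0300·50 + 0.7600·120) / 0.73825 = 98.4375 / 0.73825 ≈ 133.34

x_P = 88.93, x_H = 152.96, x_T = 133.34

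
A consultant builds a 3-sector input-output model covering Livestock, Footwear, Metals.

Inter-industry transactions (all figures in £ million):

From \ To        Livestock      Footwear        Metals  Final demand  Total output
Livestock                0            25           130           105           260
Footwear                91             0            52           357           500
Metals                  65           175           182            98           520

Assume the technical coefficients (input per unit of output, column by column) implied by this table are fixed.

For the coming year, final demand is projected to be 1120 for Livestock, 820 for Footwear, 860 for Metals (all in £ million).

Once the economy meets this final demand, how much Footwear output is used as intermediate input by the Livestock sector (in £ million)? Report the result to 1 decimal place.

z_21 = 691.8

Technical coefficients a_ij = z_ij / X_j:
  a_11 = 0/260 = 0.00, a_21 = 91/260 = 0.35, a_31 = 65/260 = 0.25
  a_12 = 25/500 = 0.05, a_22 = 0/500 = 0.00, a_32 = 175/500 = 0.35
  a_13 = 130/520 = 0.25, a_23 = 52/520 = 0.10, a_33 = 182/520 = 0.35
I − A =
  [   1.00    -0.05    -0.25]
  [  -0.35     1.00    -0.10]
  [  -0.25    -0.35     0.65]
Cofactors of I−A, C_ij = (−1)^(i+j)·(minor ij) (rows/columns in the sector order above):
  C_11 = (1.00)(0.65) − (-0.10)(-0.35) = 0.6150
  C_12 = −[(-0.35)(0.65) − (-0.10)(-0.25)] = 0.2525
  C_13 = (-0.35)(-0.35) − (1.00)(-0.25) = 0.3725
  C_21 = −[(-0.05)(0.65) − (-0.25)(-0.35)] = 0.1200
  C_22 = (1.00)(0.65) − (-0.25)(-0.25) = 0.5875
  C_23 = −[(1.00)(-0.35) − (-0.05)(-0.25)] = 0.3625
  C_31 = (-0.05)(-0.10) − (-0.25)(1.00) = 0.2550
  C_32 = −[(1.00)(-0.10) − (-0.25)(-0.35)] = 0.1875
  C_33 = (1.00)(1.00) − (-0.05)(-0.35) = 0.9825
det(I−A) = Σ_j (I−A)_1j·C_1j = (1.00)(0.6150) + (-0.05)(0.2525) + (-0.25)(0.3725) = 0.50925
adj(I−A) = Cᵀ =
  [ 0.6150   0.1200   0.2550]
  [ 0.2525   0.5875   0.1875]
  [ 0.3725   0.3625   0.9825]
(I − A)⁻¹ = adj(I−A) / det(I−A) ≈
  [   1.2077     0.2356     0.5007]
  [   0.4958     1.1537     0.3682]
  [   0.7315     0.7118     1.9293]
First solve x = (I − A)⁻¹ d = adj(I−A)·d / det(I−A); in particular x_1 = (0.6150·1120 + 0.1200·820 + 0.2550·860) / 0.50925 = 1006.50 / 0.50925 ≈ 1976.436.
Intermediate flow from 2 to 1: z_21 = a_21 · x_1 = 0.35 × 1006.50 / 0.50925 = 352.275 / 0.50925 ≈ 691.8.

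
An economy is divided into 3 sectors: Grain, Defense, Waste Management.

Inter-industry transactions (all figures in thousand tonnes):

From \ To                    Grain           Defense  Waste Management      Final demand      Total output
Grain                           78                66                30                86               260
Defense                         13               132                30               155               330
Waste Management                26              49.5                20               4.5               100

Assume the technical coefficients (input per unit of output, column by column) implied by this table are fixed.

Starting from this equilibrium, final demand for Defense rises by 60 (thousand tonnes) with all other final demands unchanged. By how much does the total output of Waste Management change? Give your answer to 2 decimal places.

Technical coefficients a_ij = z_ij / X_j:
  a_GG = 78/260 = 0.30, a_DG = 13/260 = 0.05, a_WG = 26/260 = 0.10
  a_GD = 66/330 = 0.20, a_DD = 132/330 = 0.40, a_WD = 49.5/330 = 0.15
  a_GW = 30/100 = 0.30, a_DW = 30/100 = 0.30, a_WW = 20/100 = 0.20
I − A =
  [   0.70    -0.20    -0.30]
  [  -0.05     0.60    -0.30]
  [  -0.10    -0.15     0.80]
Cofactors of I−A, C_ij = (−1)^(i+j)·(minor ij) (rows/columns in the sector order above):
  C_11 = (0.60)(0.80) − (-0.30)(-0.15) = 0.4350
  C_12 = −[(-0.05)(0.80) − (-0.30)(-0.10)] = 0.0700
  C_13 = (-0.05)(-0.15) − (0.60)(-0.10) = 0.0675
  C_21 = −[(-0.20)(0.80) − (-0.30)(-0.15)] = 0.2050
  C_22 = (0.70)(0.80) − (-0.30)(-0.10) = 0.5300
  C_23 = −[(0.70)(-0.15) − (-0.20)(-0.10)] = 0.1250
  C_31 = (-0.20)(-0.30) − (-0.30)(0.60) = 0.2400
  C_32 = −[(0.70)(-0.30) − (-0.30)(-0.05)] = 0.2250
  C_33 = (0.70)(0.60) − (-0.20)(-0.05) = 0.4100
det(I−A) = Σ_j (I−A)_1j·C_1j = (0.70)(0.4350) + (-0.20)(0.0700) + (-0.30)(0.0675) = 0.27025
adj(I−A) = Cᵀ =
  [ 0.4350   0.2050   0.2400]
  [ 0.0700   0.5300   0.2250]
  [ 0.0675   0.1250   0.4100]
(I − A)⁻¹ = adj(I−A) / det(I−A) ≈
  [   1.6096     0.7586     0.8881]
  [   0.2590     1.9611     0.8326]
  [   0.2498     0.4625     1.5171]
Δx = (I − A)⁻¹ Δd with Δd having +60 in the Defense component and 0 elsewhere.
So Δx_W = L_WD · (+60), where L_WD = adj(I−A)_WD / det(I−A) = 0.1250 / 0.27025.
Δx_W = 0.1250 × (+60) / 0.27025 = 7.50 / 0.27025 ≈ 27.75.

Δx_W = 27.75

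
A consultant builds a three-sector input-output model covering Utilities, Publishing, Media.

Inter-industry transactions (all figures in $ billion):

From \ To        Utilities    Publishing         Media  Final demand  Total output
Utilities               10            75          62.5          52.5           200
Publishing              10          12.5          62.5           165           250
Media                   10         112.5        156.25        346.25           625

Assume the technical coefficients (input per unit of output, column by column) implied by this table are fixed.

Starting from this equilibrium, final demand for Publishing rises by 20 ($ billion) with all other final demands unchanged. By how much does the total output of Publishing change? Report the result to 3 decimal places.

Technical coefficients a_ij = z_ij / X_j:
  a_11 = 10/200 = 0.05, a_21 = 10/200 = 0.05, a_31 = 10/200 = 0.05
  a_12 = 75/250 = 0.30, a_22 = 12.5/250 = 0.05, a_32 = 112.5/250 = 0.45
  a_13 = 62.5/625 = 0.10, a_23 = 62.5/625 = 0.10, a_33 = 156.25/625 = 0.25
I − A =
  [   0.95    -0.30    -0.10]
  [  -0.05     0.95    -0.10]
  [  -0.05    -0.45     0.75]
Cofactors of I−A, C_ij = (−1)^(i+j)·(minor ij) (rows/columns in the sector order above):
  C_11 = (0.95)(0.75) − (-0.10)(-0.45) = 0.6675
  C_12 = −[(-0.05)(0.75) − (-0.10)(-0.05)] = 0.0425
  C_13 = (-0.05)(-0.45) − (0.95)(-0.05) = 0.0700
  C_21 = −[(-0.30)(0.75) − (-0.10)(-0.45)] = 0.2700
  C_22 = (0.95)(0.75) − (-0.10)(-0.05) = 0.7075
  C_23 = −[(0.95)(-0.45) − (-0.30)(-0.05)] = 0.4425
  C_31 = (-0.30)(-0.10) − (-0.10)(0.95) = 0.1250
  C_32 = −[(0.95)(-0.10) − (-0.10)(-0.05)] = 0.1000
  C_33 = (0.95)(0.95) − (-0.30)(-0.05) = 0.8875
det(I−A) = Σ_j (I−A)_1j·C_1j = (0.95)(0.6675) + (-0.30)(0.0425) + (-0.10)(0.0700) = 0.614375
adj(I−A) = Cᵀ =
  [ 0.6675   0.2700   0.1250]
  [ 0.0425   0.7075   0.1000]
  [ 0.0700   0.4425   0.8875]
(I − A)⁻¹ = adj(I−A) / det(I−A) ≈
  [   1.0865     0.4395     0.2035]
  [   0.0692     1.1516     0.1628]
  [   0.1139     0.7202     1.4446]
Δx = (I − A)⁻¹ Δd with Δd having +20 in the Publishing component and 0 elsewhere.
So Δx_2 = L_22 · (+20), where L_22 = adj(I−A)_22 / det(I−A) = 0.7075 / 0.614375.
Δx_2 = 0.7075 × (+20) / 0.614375 = 14.15 / 0.614375 ≈ 23.032.

Δx_2 = 23.032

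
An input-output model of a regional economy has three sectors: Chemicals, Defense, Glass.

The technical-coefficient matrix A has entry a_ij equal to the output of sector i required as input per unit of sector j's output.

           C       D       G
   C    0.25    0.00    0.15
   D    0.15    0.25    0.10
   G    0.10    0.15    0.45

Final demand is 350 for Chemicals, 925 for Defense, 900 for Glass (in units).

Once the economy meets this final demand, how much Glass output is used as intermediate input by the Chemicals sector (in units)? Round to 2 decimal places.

z_GC = 92.13

I − A =
  [   0.75     0.00    -0.15]
  [  -0.15     0.75    -0.10]
  [  -0.10    -0.15     0.55]
Cofactors of I−A, C_ij = (−1)^(i+j)·(minor ij) (rows/columns in the sector order above):
  C_11 = (0.75)(0.55) − (-0.10)(-0.15) = 0.3975
  C_12 = −[(-0.15)(0.55) − (-0.10)(-0.10)] = 0.0925
  C_13 = (-0.15)(-0.15) − (0.75)(-0.10) = 0.0975
  C_21 = −[(0.00)(0.55) − (-0.15)(-0.15)] = 0.0225
  C_22 = (0.75)(0.55) − (-0.15)(-0.10) = 0.3975
  C_23 = −[(0.75)(-0.15) − (0.00)(-0.10)] = 0.1125
  C_31 = (0.00)(-0.10) − (-0.15)(0.75) = 0.1125
  C_32 = −[(0.75)(-0.10) − (-0.15)(-0.15)] = 0.0975
  C_33 = (0.75)(0.75) − (0.00)(-0.15) = 0.5625
det(I−A) = Σ_j (I−A)_1j·C_1j = (0.75)(0.3975) + (0.00)(0.0925) + (-0.15)(0.0975) = 0.2835
adj(I−A) = Cᵀ =
  [ 0.3975   0.0225   0.1125]
  [ 0.0925   0.3975   0.0975]
  [ 0.0975   0.1125   0.5625]
(I − A)⁻¹ = adj(I−A) / det(I−A) ≈
  [   1.4021     0.0794     0.3968]
  [   0.3263     1.4021     0.3439]
  [   0.3439     0.3968     1.9841]
First solve x = (I − A)⁻¹ d = adj(I−A)·d / det(I−A); in particular x_C = (0.3975·350 + 0.0225·925 + 0.1125·900) / 0.2835 = 261.1875 / 0.2835 ≈ 921.2963.
Intermediate flow from G to C: z_GC = a_GC · x_C = 0.10 × 261.1875 / 0.2835 = 26.11875 / 0.2835 ≈ 92.13.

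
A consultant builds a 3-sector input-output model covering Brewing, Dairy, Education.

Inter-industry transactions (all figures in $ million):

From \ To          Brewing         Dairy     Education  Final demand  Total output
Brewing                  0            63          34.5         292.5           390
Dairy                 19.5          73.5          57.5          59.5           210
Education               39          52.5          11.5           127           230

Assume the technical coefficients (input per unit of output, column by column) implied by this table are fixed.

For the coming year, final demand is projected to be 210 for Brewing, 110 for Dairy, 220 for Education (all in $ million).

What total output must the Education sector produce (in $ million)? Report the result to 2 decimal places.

x_3 = 358.06

Technical coefficients a_ij = z_ij / X_j:
  a_11 = 0/390 = 0.00, a_21 = 19.5/390 = 0.05, a_31 = 39/390 = 0.10
  a_12 = 63/210 = 0.30, a_22 = 73.5/210 = 0.35, a_32 = 52.5/210 = 0.25
  a_13 = 34.5/230 = 0.15, a_23 = 57.5/230 = 0.25, a_33 = 11.5/230 = 0.05
I − A =
  [   1.00    -0.30    -0.15]
  [  -0.05     0.65    -0.25]
  [  -0.10    -0.25     0.95]
Cofactors of I−A, C_ij = (−1)^(i+j)·(minor ij) (rows/columns in the sector order above):
  C_11 = (0.65)(0.95) − (-0.25)(-0.25) = 0.5550
  C_12 = −[(-0.05)(0.95) − (-0.25)(-0.10)] = 0.0725
  C_13 = (-0.05)(-0.25) − (0.65)(-0.10) = 0.0775
  C_21 = −[(-0.30)(0.95) − (-0.15)(-0.25)] = 0.3225
  C_22 = (1.00)(0.95) − (-0.15)(-0.10) = 0.9350
  C_23 = −[(1.00)(-0.25) − (-0.30)(-0.10)] = 0.2800
  C_31 = (-0.30)(-0.25) − (-0.15)(0.65) = 0.1725
  C_32 = −[(1.00)(-0.25) − (-0.15)(-0.05)] = 0.2575
  C_33 = (1.00)(0.65) − (-0.30)(-0.05) = 0.6350
det(I−A) = Σ_j (I−A)_1j·C_1j = (1.00)(0.5550) + (-0.30)(0.0725) + (-0.15)(0.0775) = 0.521625
adj(I−A) = Cᵀ =
  [ 0.5550   0.3225   0.1725]
  [ 0.0725   0.9350   0.2575]
  [ 0.0775   0.2800   0.6350]
(I − A)⁻¹ = adj(I−A) / det(I−A) ≈
  [   1.0640     0.6183     0.3307]
  [   0.1390     1.7925     0.4936]
  [   0.1486     0.5368     1.2173]
x = (I − A)⁻¹ d = adj(I−A)·d / det(I−A), with det(I−A) = 0.521625:
  x_1 = (0.5550·210 + 0.3225·110 + 0.1725·220) / 0.521625 = 189.975 / 0.521625 ≈ 364.20
  x_2 = (0.0725·210 + 0.9350·110 + 0.2575·220) / 0.521625 = 174.725 / 0.521625 ≈ 334.96
  x_3 = (0.0775·210 + 0.2800·110 + 0.6350·220) / 0.521625 = 186.775 / 0.521625 ≈ 358.06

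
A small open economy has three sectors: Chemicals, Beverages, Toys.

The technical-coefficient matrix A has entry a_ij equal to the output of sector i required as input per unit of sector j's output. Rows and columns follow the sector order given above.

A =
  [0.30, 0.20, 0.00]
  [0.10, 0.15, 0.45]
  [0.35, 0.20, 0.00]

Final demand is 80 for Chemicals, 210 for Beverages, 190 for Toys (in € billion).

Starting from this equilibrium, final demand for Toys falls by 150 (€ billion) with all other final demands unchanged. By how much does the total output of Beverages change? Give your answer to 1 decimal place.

Δx_B = -98.3

I − A =
  [   0.70    -0.20     0.00]
  [  -0.10     0.85    -0.45]
  [  -0.35    -0.20     1.00]
Cofactors of I−A, C_ij = (−1)^(i+j)·(minor ij) (rows/columns in the sector order above):
  C_11 = (0.85)(1.00) − (-0.45)(-0.20) = 0.7600
  C_12 = −[(-0.10)(1.00) − (-0.45)(-0.35)] = 0.2575
  C_13 = (-0.10)(-0.20) − (0.85)(-0.35) = 0.3175
  C_21 = −[(-0.20)(1.00) − (0.00)(-0.20)] = 0.2000
  C_22 = (0.70)(1.00) − (0.00)(-0.35) = 0.7000
  C_23 = −[(0.70)(-0.20) − (-0.20)(-0.35)] = 0.2100
  C_31 = (-0.20)(-0.45) − (0.00)(0.85) = 0.0900
  C_32 = −[(0.70)(-0.45) − (0.00)(-0.10)] = 0.3150
  C_33 = (0.70)(0.85) − (-0.20)(-0.10) = 0.5750
det(I−A) = Σ_j (I−A)_1j·C_1j = (0.70)(0.7600) + (-0.20)(0.2575) + (0.00)(0.3175) = 0.4805
adj(I−A) = Cᵀ =
  [ 0.7600   0.2000   0.0900]
  [ 0.2575   0.7000   0.3150]
  [ 0.3175   0.2100   0.5750]
(I − A)⁻¹ = adj(I−A) / det(I−A) ≈
  [   1.5817     0.4162     0.1873]
  [   0.5359     1.4568     0.6556]
  [   0.6608     0.4370     1.1967]
Δx = (I − A)⁻¹ Δd with Δd having -150 in the Toys component and 0 elsewhere.
So Δx_B = L_BT · (-150), where L_BT = adj(I−A)_BT / det(I−A) = 0.3150 / 0.4805.
Δx_B = 0.3150 × (-150) / 0.4805 = -47.25 / 0.4805 ≈ -98.3.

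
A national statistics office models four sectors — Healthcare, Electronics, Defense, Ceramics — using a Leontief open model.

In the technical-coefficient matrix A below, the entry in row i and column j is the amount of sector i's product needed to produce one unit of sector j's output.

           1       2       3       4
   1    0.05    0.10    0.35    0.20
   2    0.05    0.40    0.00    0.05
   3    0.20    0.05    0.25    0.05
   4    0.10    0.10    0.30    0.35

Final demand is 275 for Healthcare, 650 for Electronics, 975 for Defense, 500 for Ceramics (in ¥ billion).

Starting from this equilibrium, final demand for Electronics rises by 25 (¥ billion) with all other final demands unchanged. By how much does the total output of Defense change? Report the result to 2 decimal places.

Δx_3 = 6.03

I − A =
  [   0.95    -0.10    -0.35    -0.20]
  [  -0.05     0.60     0.00    -0.05]
  [  -0.20    -0.05     0.75    -0.05]
  [  -0.10    -0.10    -0.30     0.65]
Compute the cofactors C_ij = (−1)^(i+j)·(3×3 minor ij) of I−A; the adjugate is their transpose:
adj(I−A) = Cᵀ =
  [ 0.279000   0.078375   0.172250   0.105125]
  [ 0.030375   0.374625   0.030375   0.040500]
  [ 0.082125   0.052125   0.349000   0.056125]
  [ 0.085500   0.093750   0.192250   0.380875]
det(I−A) = Σ_j (I−A)_1j·C_1j = (0.95)(0.279000) + (-0.10)(0.030375) + (-0.35)(0.082125) + (-0.20)(0.085500) = 0.21616875
(I − A)⁻¹ = adj(I−A) / det(I−A) ≈
  [   1.2907     0.3626     0.7968     0.4863]
  [   0.1405     1.7330     0.1405     0.1874]
  [   0.3799     0.2411     1.6145     0.2596]
  [   0.3955     0.4337     0.8894     1.7619]
Δx = (I − A)⁻¹ Δd with Δd having +25 in the Electronics component and 0 elsewhere.
So Δx_3 = L_32 · (+25), where L_32 = adj(I−A)_32 / det(I−A) = 0.052125 / 0.21616875.
Δx_3 = 0.052125 × (+25) / 0.21616875 = 1.303125 / 0.21616875 ≈ 6.03.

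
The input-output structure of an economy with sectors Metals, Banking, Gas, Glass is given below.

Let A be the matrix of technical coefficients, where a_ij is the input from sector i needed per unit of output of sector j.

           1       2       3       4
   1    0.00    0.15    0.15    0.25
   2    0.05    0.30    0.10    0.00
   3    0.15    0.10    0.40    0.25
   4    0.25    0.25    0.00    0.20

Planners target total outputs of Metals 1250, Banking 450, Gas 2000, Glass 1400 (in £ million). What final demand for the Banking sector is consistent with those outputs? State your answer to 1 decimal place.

I − A =
  [   1.00    -0.15    -0.15    -0.25]
  [  -0.05     0.70    -0.10     0.00]
  [  -0.15    -0.10     0.60    -0.25]
  [  -0.25    -0.25     0.00     0.80]
d = (I − A) x:
  d_1 = (+1.00)·1250 + (-0.15)·450 + (-0.15)·2000 + (-0.25)·1400 = 532.5
  d_2 = (-0.05)·1250 + (+0.70)·450 + (-0.10)·2000 + (+0.00)·1400 = 52.5
  d_3 = (-0.15)·1250 + (-0.10)·450 + (+0.60)·2000 + (-0.25)·1400 = 617.5
  d_4 = (-0.25)·1250 + (-0.25)·450 + (+0.00)·2000 + (+0.80)·1400 = 695.0

d_2 = 52.5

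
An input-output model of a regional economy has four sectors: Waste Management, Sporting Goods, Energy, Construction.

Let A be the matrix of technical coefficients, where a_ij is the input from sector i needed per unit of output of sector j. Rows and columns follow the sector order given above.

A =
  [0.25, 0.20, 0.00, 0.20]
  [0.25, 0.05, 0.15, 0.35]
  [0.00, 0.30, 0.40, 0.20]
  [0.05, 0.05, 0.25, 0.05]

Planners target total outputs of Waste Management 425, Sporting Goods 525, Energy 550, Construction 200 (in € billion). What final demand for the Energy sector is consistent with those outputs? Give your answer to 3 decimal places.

d_3 = 132.500

I − A =
  [   0.75    -0.20     0.00    -0.20]
  [  -0.25     0.95    -0.15    -0.35]
  [   0.00    -0.30     0.60    -0.20]
  [  -0.05    -0.05    -0.25     0.95]
d = (I − A) x:
  d_1 = (+0.75)·425 + (-0.20)·525 + (+0.00)·550 + (-0.20)·200 = 173.750
  d_2 = (-0.25)·425 + (+0.95)·525 + (-0.15)·550 + (-0.35)·200 = 240.000
  d_3 = (+0.00)·425 + (-0.30)·525 + (+0.60)·550 + (-0.20)·200 = 132.500
  d_4 = (-0.05)·425 + (-0.05)·525 + (-0.25)·550 + (+0.95)·200 = 5.000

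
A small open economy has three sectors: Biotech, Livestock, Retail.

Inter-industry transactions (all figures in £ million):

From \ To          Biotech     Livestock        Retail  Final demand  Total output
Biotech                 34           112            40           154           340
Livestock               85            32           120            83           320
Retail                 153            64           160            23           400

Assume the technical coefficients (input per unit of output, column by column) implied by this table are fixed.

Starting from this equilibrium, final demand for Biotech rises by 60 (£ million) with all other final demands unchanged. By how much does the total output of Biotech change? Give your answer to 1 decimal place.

Technical coefficients a_ij = z_ij / X_j:
  a_11 = 34/340 = 0.10, a_21 = 85/340 = 0.25, a_31 = 153/340 = 0.45
  a_12 = 112/320 = 0.35, a_22 = 32/320 = 0.10, a_32 = 64/320 = 0.20
  a_13 = 40/400 = 0.10, a_23 = 120/400 = 0.30, a_33 = 160/400 = 0.40
I − A =
  [   0.90    -0.35    -0.10]
  [  -0.25     0.90    -0.30]
  [  -0.45    -0.20     0.60]
Cofactors of I−A, C_ij = (−1)^(i+j)·(minor ij) (rows/columns in the sector order above):
  C_11 = (0.90)(0.60) − (-0.30)(-0.20) = 0.4800
  C_12 = −[(-0.25)(0.60) − (-0.30)(-0.45)] = 0.2850
  C_13 = (-0.25)(-0.20) − (0.90)(-0.45) = 0.4550
  C_21 = −[(-0.35)(0.60) − (-0.10)(-0.20)] = 0.2300
  C_22 = (0.90)(0.60) − (-0.10)(-0.45) = 0.4950
  C_23 = −[(0.90)(-0.20) − (-0.35)(-0.45)] = 0.3375
  C_31 = (-0.35)(-0.30) − (-0.10)(0.90) = 0.1950
  C_32 = −[(0.90)(-0.30) − (-0.10)(-0.25)] = 0.2950
  C_33 = (0.90)(0.90) − (-0.35)(-0.25) = 0.7225
det(I−A) = Σ_j (I−A)_1j·C_1j = (0.90)(0.4800) + (-0.35)(0.2850) + (-0.10)(0.4550) = 0.28675
adj(I−A) = Cᵀ =
  [ 0.4800   0.2300   0.1950]
  [ 0.2850   0.4950   0.2950]
  [ 0.4550   0.3375   0.7225]
(I − A)⁻¹ = adj(I−A) / det(I−A) ≈
  [   1.6739     0.8021     0.6800]
  [   0.9939     1.7262     1.0288]
  [   1.5867     1.1770     2.5196]
Δx = (I − A)⁻¹ Δd with Δd having +60 in the Biotech component and 0 elsewhere.
So Δx_1 = L_11 · (+60), where L_11 = adj(I−A)_11 / det(I−A) = 0.4800 / 0.28675.
Δx_1 = 0.4800 × (+60) / 0.28675 = 28.80 / 0.28675 ≈ 100.4.

Δx_1 = 100.4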